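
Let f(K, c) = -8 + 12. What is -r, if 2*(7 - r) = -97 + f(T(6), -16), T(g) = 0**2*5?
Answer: -107/2 ≈ -53.500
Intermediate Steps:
T(g) = 0 (T(g) = 0*5 = 0)
f(K, c) = 4
r = 107/2 (r = 7 - (-97 + 4)/2 = 7 - 1/2*(-93) = 7 + 93/2 = 107/2 ≈ 53.500)
-r = -1*107/2 = -107/2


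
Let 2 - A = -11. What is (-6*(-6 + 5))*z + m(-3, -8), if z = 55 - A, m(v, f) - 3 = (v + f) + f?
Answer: 236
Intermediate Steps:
m(v, f) = 3 + v + 2*f (m(v, f) = 3 + ((v + f) + f) = 3 + ((f + v) + f) = 3 + (v + 2*f) = 3 + v + 2*f)
A = 13 (A = 2 - 1*(-11) = 2 + 11 = 13)
z = 42 (z = 55 - 1*13 = 55 - 13 = 42)
(-6*(-6 + 5))*z + m(-3, -8) = -6*(-6 + 5)*42 + (3 - 3 + 2*(-8)) = -6*(-1)*42 + (3 - 3 - 16) = 6*42 - 16 = 252 - 16 = 236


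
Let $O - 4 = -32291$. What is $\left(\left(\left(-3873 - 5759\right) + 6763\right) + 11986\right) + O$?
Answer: $-23170$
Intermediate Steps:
$O = -32287$ ($O = 4 - 32291 = -32287$)
$\left(\left(\left(-3873 - 5759\right) + 6763\right) + 11986\right) + O = \left(\left(\left(-3873 - 5759\right) + 6763\right) + 11986\right) - 32287 = \left(\left(-9632 + 6763\right) + 11986\right) - 32287 = \left(-2869 + 11986\right) - 32287 = 9117 - 32287 = -23170$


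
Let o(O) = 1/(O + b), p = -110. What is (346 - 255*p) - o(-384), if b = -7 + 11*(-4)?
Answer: 12352261/435 ≈ 28396.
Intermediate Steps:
b = -51 (b = -7 - 44 = -51)
o(O) = 1/(-51 + O) (o(O) = 1/(O - 51) = 1/(-51 + O))
(346 - 255*p) - o(-384) = (346 - 255*(-110)) - 1/(-51 - 384) = (346 + 28050) - 1/(-435) = 28396 - 1*(-1/435) = 28396 + 1/435 = 12352261/435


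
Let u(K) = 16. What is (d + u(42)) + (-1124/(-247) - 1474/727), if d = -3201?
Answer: -571474195/179569 ≈ -3182.5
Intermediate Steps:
(d + u(42)) + (-1124/(-247) - 1474/727) = (-3201 + 16) + (-1124/(-247) - 1474/727) = -3185 + (-1124*(-1/247) - 1474*1/727) = -3185 + (1124/247 - 1474/727) = -3185 + 453070/179569 = -571474195/179569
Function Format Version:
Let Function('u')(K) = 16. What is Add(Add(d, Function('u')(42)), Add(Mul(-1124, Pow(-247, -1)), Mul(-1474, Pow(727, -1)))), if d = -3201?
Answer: Rational(-571474195, 179569) ≈ -3182.5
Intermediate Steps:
Add(Add(d, Function('u')(42)), Add(Mul(-1124, Pow(-247, -1)), Mul(-1474, Pow(727, -1)))) = Add(Add(-3201, 16), Add(Mul(-1124, Pow(-247, -1)), Mul(-1474, Pow(727, -1)))) = Add(-3185, Add(Mul(-1124, Rational(-1, 247)), Mul(-1474, Rational(1, 727)))) = Add(-3185, Add(Rational(1124, 247), Rational(-1474, 727))) = Add(-3185, Rational(453070, 179569)) = Rational(-571474195, 179569)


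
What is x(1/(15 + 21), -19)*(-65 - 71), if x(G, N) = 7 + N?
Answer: 1632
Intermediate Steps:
x(1/(15 + 21), -19)*(-65 - 71) = (7 - 19)*(-65 - 71) = -12*(-136) = 1632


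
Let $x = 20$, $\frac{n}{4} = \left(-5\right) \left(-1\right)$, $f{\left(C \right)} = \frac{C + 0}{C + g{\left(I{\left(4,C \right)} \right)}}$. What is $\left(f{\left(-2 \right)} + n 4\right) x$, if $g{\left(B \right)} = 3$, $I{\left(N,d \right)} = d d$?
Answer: $1560$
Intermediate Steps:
$I{\left(N,d \right)} = d^{2}$
$f{\left(C \right)} = \frac{C}{3 + C}$ ($f{\left(C \right)} = \frac{C + 0}{C + 3} = \frac{C}{3 + C}$)
$n = 20$ ($n = 4 \left(\left(-5\right) \left(-1\right)\right) = 4 \cdot 5 = 20$)
$\left(f{\left(-2 \right)} + n 4\right) x = \left(- \frac{2}{3 - 2} + 20 \cdot 4\right) 20 = \left(- \frac{2}{1} + 80\right) 20 = \left(\left(-2\right) 1 + 80\right) 20 = \left(-2 + 80\right) 20 = 78 \cdot 20 = 1560$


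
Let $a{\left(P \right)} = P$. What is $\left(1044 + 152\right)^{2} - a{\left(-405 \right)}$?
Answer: $1430821$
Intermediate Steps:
$\left(1044 + 152\right)^{2} - a{\left(-405 \right)} = \left(1044 + 152\right)^{2} - -405 = 1196^{2} + 405 = 1430416 + 405 = 1430821$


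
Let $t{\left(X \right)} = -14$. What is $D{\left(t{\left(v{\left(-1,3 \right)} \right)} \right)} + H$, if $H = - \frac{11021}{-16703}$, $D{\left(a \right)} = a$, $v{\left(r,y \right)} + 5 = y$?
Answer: $- \frac{222821}{16703} \approx -13.34$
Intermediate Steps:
$v{\left(r,y \right)} = -5 + y$
$H = \frac{11021}{16703}$ ($H = \left(-11021\right) \left(- \frac{1}{16703}\right) = \frac{11021}{16703} \approx 0.65982$)
$D{\left(t{\left(v{\left(-1,3 \right)} \right)} \right)} + H = -14 + \frac{11021}{16703} = - \frac{222821}{16703}$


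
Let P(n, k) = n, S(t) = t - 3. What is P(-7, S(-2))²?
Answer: 49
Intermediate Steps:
S(t) = -3 + t
P(-7, S(-2))² = (-7)² = 49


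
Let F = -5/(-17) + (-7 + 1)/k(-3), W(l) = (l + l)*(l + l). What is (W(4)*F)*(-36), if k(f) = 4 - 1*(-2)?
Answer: 27648/17 ≈ 1626.4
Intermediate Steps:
k(f) = 6 (k(f) = 4 + 2 = 6)
W(l) = 4*l² (W(l) = (2*l)*(2*l) = 4*l²)
F = -12/17 (F = -5/(-17) + (-7 + 1)/6 = -5*(-1/17) - 6*⅙ = 5/17 - 1 = -12/17 ≈ -0.70588)
(W(4)*F)*(-36) = ((4*4²)*(-12/17))*(-36) = ((4*16)*(-12/17))*(-36) = (64*(-12/17))*(-36) = -768/17*(-36) = 27648/17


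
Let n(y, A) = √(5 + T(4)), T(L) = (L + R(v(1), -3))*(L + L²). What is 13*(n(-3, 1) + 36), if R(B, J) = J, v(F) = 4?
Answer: 533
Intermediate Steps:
T(L) = (-3 + L)*(L + L²) (T(L) = (L - 3)*(L + L²) = (-3 + L)*(L + L²))
n(y, A) = 5 (n(y, A) = √(5 + 4*(-3 + 4² - 2*4)) = √(5 + 4*(-3 + 16 - 8)) = √(5 + 4*5) = √(5 + 20) = √25 = 5)
13*(n(-3, 1) + 36) = 13*(5 + 36) = 13*41 = 533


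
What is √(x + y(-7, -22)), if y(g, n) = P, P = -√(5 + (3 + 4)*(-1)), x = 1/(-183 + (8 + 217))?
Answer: √(42 - 1764*I*√2)/42 ≈ 0.848 - 0.83385*I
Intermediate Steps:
x = 1/42 (x = 1/(-183 + 225) = 1/42 ≈ 0.023810)
P = -I*√2 (P = -√(5 + 7*(-1)) = -√(5 - 7) = -√(-2) = -I*√2 ≈ -1.4142*I)
y(g, n) = -I*√2
√(x + y(-7, -22)) = √(1/42 - I*√2)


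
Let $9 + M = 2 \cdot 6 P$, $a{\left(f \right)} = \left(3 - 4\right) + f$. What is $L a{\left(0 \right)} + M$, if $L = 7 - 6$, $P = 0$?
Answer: $-10$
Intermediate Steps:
$a{\left(f \right)} = -1 + f$
$L = 1$ ($L = 7 - 6 = 1$)
$M = -9$ ($M = -9 + 2 \cdot 6 \cdot 0 = -9 + 12 \cdot 0 = -9 + 0 = -9$)
$L a{\left(0 \right)} + M = 1 \left(-1 + 0\right) - 9 = 1 \left(-1\right) - 9 = -1 - 9 = -10$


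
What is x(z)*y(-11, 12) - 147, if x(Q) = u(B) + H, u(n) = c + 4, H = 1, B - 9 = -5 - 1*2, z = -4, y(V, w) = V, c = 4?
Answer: -246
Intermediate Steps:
B = 2 (B = 9 + (-5 - 1*2) = 9 + (-5 - 2) = 9 - 7 = 2)
u(n) = 8 (u(n) = 4 + 4 = 8)
x(Q) = 9 (x(Q) = 8 + 1 = 9)
x(z)*y(-11, 12) - 147 = 9*(-11) - 147 = -99 - 147 = -246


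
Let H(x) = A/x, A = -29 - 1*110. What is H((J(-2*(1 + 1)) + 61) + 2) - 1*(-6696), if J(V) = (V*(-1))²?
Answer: 528845/79 ≈ 6694.2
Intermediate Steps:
J(V) = V² (J(V) = (-V)² = V²)
A = -139 (A = -29 - 110 = -139)
H(x) = -139/x
H((J(-2*(1 + 1)) + 61) + 2) - 1*(-6696) = -139/(((-2*(1 + 1))² + 61) + 2) - 1*(-6696) = -139/(((-2*2)² + 61) + 2) + 6696 = -139/(((-4)² + 61) + 2) + 6696 = -139/((16 + 61) + 2) + 6696 = -139/(77 + 2) + 6696 = -139/79 + 6696 = 528845/79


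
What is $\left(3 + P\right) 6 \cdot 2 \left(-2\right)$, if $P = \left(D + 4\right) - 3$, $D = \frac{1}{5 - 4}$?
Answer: $-120$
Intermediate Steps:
$D = 1$ ($D = 1^{-1} = 1$)
$P = 2$ ($P = \left(1 + 4\right) - 3 = 5 - 3 = 2$)
$\left(3 + P\right) 6 \cdot 2 \left(-2\right) = \left(3 + 2\right) 6 \cdot 2 \left(-2\right) = 5 \cdot 12 \left(-2\right) = 5 \left(-24\right) = -120$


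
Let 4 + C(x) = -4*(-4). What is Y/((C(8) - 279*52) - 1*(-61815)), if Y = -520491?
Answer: -173497/15773 ≈ -11.000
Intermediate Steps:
C(x) = 12 (C(x) = -4 - 4*(-4) = -4 + 16 = 12)
Y/((C(8) - 279*52) - 1*(-61815)) = -520491/((12 - 279*52) - 1*(-61815)) = -520491/((12 - 14508) + 61815) = -520491/(-14496 + 61815) = -520491/47319 = -520491*1/47319 = -173497/15773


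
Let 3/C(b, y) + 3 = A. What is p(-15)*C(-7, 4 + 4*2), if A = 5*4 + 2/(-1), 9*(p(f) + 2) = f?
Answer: -11/15 ≈ -0.73333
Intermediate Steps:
p(f) = -2 + f/9
A = 18 (A = 20 + 2*(-1) = 20 - 2 = 18)
C(b, y) = ⅕ (C(b, y) = 3/(-3 + 18) = 3/15 = 3*(1/15) = ⅕)
p(-15)*C(-7, 4 + 4*2) = (-2 + (⅑)*(-15))*(⅕) = (-2 - 5/3)*(⅕) = -11/3*⅕ = -11/15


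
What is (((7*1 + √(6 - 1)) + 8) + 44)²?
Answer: (59 + √5)² ≈ 3749.9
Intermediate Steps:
(((7*1 + √(6 - 1)) + 8) + 44)² = (((7 + √5) + 8) + 44)² = ((15 + √5) + 44)² = (59 + √5)²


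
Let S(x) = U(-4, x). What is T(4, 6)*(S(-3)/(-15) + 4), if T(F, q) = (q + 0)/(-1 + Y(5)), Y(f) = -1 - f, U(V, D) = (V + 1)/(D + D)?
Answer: -17/5 ≈ -3.4000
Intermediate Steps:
U(V, D) = (1 + V)/(2*D) (U(V, D) = (1 + V)/((2*D)) = (1 + V)*(1/(2*D)) = (1 + V)/(2*D))
S(x) = -3/(2*x) (S(x) = (1 - 4)/(2*x) = (1/2)*(-3)/x = -3/(2*x))
T(F, q) = -q/7 (T(F, q) = (q + 0)/(-1 + (-1 - 1*5)) = q/(-1 + (-1 - 5)) = q/(-1 - 6) = q/(-7) = q*(-1/7) = -q/7)
T(4, 6)*(S(-3)/(-15) + 4) = (-1/7*6)*(-3/2/(-3)/(-15) + 4) = -6*(-3/2*(-1/3)*(-1/15) + 4)/7 = -6*((1/2)*(-1/15) + 4)/7 = -6*(-1/30 + 4)/7 = -6/7*119/30 = -17/5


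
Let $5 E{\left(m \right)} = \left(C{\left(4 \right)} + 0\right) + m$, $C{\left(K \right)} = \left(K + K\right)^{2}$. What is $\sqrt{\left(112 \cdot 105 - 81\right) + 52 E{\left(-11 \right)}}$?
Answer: $\frac{\sqrt{305755}}{5} \approx 110.59$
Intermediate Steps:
$C{\left(K \right)} = 4 K^{2}$ ($C{\left(K \right)} = \left(2 K\right)^{2} = 4 K^{2}$)
$E{\left(m \right)} = \frac{64}{5} + \frac{m}{5}$ ($E{\left(m \right)} = \frac{\left(4 \cdot 4^{2} + 0\right) + m}{5} = \frac{\left(4 \cdot 16 + 0\right) + m}{5} = \frac{\left(64 + 0\right) + m}{5} = \frac{64 + m}{5} = \frac{64}{5} + \frac{m}{5}$)
$\sqrt{\left(112 \cdot 105 - 81\right) + 52 E{\left(-11 \right)}} = \sqrt{\left(112 \cdot 105 - 81\right) + 52 \left(\frac{64}{5} + \frac{1}{5} \left(-11\right)\right)} = \sqrt{\left(11760 - 81\right) + 52 \left(\frac{64}{5} - \frac{11}{5}\right)} = \sqrt{11679 + 52 \cdot \frac{53}{5}} = \sqrt{11679 + \frac{2756}{5}} = \sqrt{\frac{61151}{5}} = \frac{\sqrt{305755}}{5}$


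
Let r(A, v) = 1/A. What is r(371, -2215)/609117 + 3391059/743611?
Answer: 766319675842624/168043003651677 ≈ 4.5603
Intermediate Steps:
r(371, -2215)/609117 + 3391059/743611 = 1/(371*609117) + 3391059/743611 = (1/371)*(1/609117) + 3391059*(1/743611) = 1/225982407 + 3391059/743611 = 766319675842624/168043003651677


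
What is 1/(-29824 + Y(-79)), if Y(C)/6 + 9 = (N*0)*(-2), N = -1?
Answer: -1/29878 ≈ -3.3469e-5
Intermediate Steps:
Y(C) = -54 (Y(C) = -54 + 6*(-1*0*(-2)) = -54 + 6*(0*(-2)) = -54 + 6*0 = -54 + 0 = -54)
1/(-29824 + Y(-79)) = 1/(-29824 - 54) = 1/(-29878) = -1/29878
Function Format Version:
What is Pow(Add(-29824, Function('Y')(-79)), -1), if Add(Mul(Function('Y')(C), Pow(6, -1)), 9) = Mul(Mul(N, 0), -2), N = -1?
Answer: Rational(-1, 29878) ≈ -3.3469e-5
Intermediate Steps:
Function('Y')(C) = -54 (Function('Y')(C) = Add(-54, Mul(6, Mul(Mul(-1, 0), -2))) = Add(-54, Mul(6, Mul(0, -2))) = Add(-54, Mul(6, 0)) = Add(-54, 0) = -54)
Pow(Add(-29824, Function('Y')(-79)), -1) = Pow(Add(-29824, -54), -1) = Pow(-29878, -1) = Rational(-1, 29878)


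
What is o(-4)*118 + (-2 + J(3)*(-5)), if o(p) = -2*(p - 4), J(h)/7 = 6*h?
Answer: 1256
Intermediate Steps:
J(h) = 42*h (J(h) = 7*(6*h) = 42*h)
o(p) = 8 - 2*p (o(p) = -2*(-4 + p) = 8 - 2*p)
o(-4)*118 + (-2 + J(3)*(-5)) = (8 - 2*(-4))*118 + (-2 + (42*3)*(-5)) = (8 + 8)*118 + (-2 + 126*(-5)) = 16*118 + (-2 - 630) = 1888 - 632 = 1256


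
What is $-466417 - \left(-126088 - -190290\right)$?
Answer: $-530619$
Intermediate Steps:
$-466417 - \left(-126088 - -190290\right) = -466417 - \left(-126088 + 190290\right) = -466417 - 64202 = -530619$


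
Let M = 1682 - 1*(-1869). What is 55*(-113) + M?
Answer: -2664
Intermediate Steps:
M = 3551 (M = 1682 + 1869 = 3551)
55*(-113) + M = 55*(-113) + 3551 = -6215 + 3551 = -2664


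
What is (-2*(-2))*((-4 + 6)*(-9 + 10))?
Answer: 8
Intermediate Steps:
(-2*(-2))*((-4 + 6)*(-9 + 10)) = 4*(2*1) = 4*2 = 8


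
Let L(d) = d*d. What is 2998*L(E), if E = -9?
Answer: 242838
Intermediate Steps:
L(d) = d**2
2998*L(E) = 2998*(-9)**2 = 2998*81 = 242838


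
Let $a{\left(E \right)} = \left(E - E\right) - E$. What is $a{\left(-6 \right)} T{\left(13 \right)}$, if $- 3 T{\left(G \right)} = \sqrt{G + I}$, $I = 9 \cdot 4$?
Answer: $-14$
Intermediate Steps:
$a{\left(E \right)} = - E$ ($a{\left(E \right)} = 0 - E = - E$)
$I = 36$
$T{\left(G \right)} = - \frac{\sqrt{36 + G}}{3}$ ($T{\left(G \right)} = - \frac{\sqrt{G + 36}}{3} = - \frac{\sqrt{36 + G}}{3}$)
$a{\left(-6 \right)} T{\left(13 \right)} = \left(-1\right) \left(-6\right) \left(- \frac{\sqrt{36 + 13}}{3}\right) = 6 \left(- \frac{\sqrt{49}}{3}\right) = 6 \left(\left(- \frac{1}{3}\right) 7\right) = 6 \left(- \frac{7}{3}\right) = -14$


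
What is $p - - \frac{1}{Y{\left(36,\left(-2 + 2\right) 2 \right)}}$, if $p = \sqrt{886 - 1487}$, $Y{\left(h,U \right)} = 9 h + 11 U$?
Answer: $\frac{1}{324} + i \sqrt{601} \approx 0.0030864 + 24.515 i$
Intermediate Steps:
$p = i \sqrt{601}$ ($p = \sqrt{-601} = i \sqrt{601} \approx 24.515 i$)
$p - - \frac{1}{Y{\left(36,\left(-2 + 2\right) 2 \right)}} = i \sqrt{601} - - \frac{1}{9 \cdot 36 + 11 \left(-2 + 2\right) 2} = i \sqrt{601} - - \frac{1}{324 + 11 \cdot 0 \cdot 2} = i \sqrt{601} - - \frac{1}{324 + 11 \cdot 0} = i \sqrt{601} - - \frac{1}{324 + 0} = i \sqrt{601} - - \frac{1}{324} = i \sqrt{601} + \frac{1}{324} = \frac{1}{324} + i \sqrt{601}$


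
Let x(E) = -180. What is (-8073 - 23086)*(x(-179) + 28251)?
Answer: -874664289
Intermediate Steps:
(-8073 - 23086)*(x(-179) + 28251) = (-8073 - 23086)*(-180 + 28251) = -31159*28071 = -874664289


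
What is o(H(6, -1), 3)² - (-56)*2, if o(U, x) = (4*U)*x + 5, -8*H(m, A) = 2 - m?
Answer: 233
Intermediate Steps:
H(m, A) = -¼ + m/8 (H(m, A) = -(2 - m)/8 = -¼ + m/8)
o(U, x) = 5 + 4*U*x (o(U, x) = 4*U*x + 5 = 5 + 4*U*x)
o(H(6, -1), 3)² - (-56)*2 = (5 + 4*(-¼ + (⅛)*6)*3)² - (-56)*2 = (5 + 4*(-¼ + ¾)*3)² - 1*(-112) = (5 + 4*(½)*3)² + 112 = (5 + 6)² + 112 = 11² + 112 = 121 + 112 = 233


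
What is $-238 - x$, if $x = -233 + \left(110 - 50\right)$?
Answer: $-65$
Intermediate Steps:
$x = -173$ ($x = -233 + 60 = -173$)
$-238 - x = -238 - -173 = -238 + 173 = -65$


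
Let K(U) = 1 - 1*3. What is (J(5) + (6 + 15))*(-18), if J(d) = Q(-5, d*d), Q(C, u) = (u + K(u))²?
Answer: -9900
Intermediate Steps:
K(U) = -2 (K(U) = 1 - 3 = -2)
Q(C, u) = (-2 + u)² (Q(C, u) = (u - 2)² = (-2 + u)²)
J(d) = (-2 + d²)² (J(d) = (-2 + d*d)² = (-2 + d²)²)
(J(5) + (6 + 15))*(-18) = ((-2 + 5²)² + (6 + 15))*(-18) = ((-2 + 25)² + 21)*(-18) = (23² + 21)*(-18) = (529 + 21)*(-18) = 550*(-18) = -9900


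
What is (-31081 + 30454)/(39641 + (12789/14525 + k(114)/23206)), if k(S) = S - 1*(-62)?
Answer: -15095793075/954427016506 ≈ -0.015817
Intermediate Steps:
k(S) = 62 + S (k(S) = S + 62 = 62 + S)
(-31081 + 30454)/(39641 + (12789/14525 + k(114)/23206)) = (-31081 + 30454)/(39641 + (12789/14525 + (62 + 114)/23206)) = -627/(39641 + (12789*(1/14525) + 176*(1/23206))) = -627/(39641 + (1827/2075 + 88/11603)) = -627/(39641 + 21381281/24076225) = -627/954427016506/24076225 = -627*24076225/954427016506 = -15095793075/954427016506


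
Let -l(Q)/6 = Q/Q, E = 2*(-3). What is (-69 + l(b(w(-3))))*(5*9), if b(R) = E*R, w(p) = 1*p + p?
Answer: -3375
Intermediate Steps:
E = -6
w(p) = 2*p (w(p) = p + p = 2*p)
b(R) = -6*R
l(Q) = -6 (l(Q) = -6*Q/Q = -6*1 = -6)
(-69 + l(b(w(-3))))*(5*9) = (-69 - 6)*(5*9) = -75*45 = -3375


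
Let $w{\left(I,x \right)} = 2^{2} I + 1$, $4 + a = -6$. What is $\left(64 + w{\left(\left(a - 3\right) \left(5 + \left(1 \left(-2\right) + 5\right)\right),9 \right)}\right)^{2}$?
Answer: $123201$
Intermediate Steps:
$a = -10$ ($a = -4 - 6 = -10$)
$w{\left(I,x \right)} = 1 + 4 I$ ($w{\left(I,x \right)} = 4 I + 1 = 1 + 4 I$)
$\left(64 + w{\left(\left(a - 3\right) \left(5 + \left(1 \left(-2\right) + 5\right)\right),9 \right)}\right)^{2} = \left(64 + \left(1 + 4 \left(-10 - 3\right) \left(5 + \left(1 \left(-2\right) + 5\right)\right)\right)\right)^{2} = \left(64 + \left(1 + 4 \left(- 13 \left(5 + \left(-2 + 5\right)\right)\right)\right)\right)^{2} = \left(64 + \left(1 + 4 \left(- 13 \left(5 + 3\right)\right)\right)\right)^{2} = \left(64 + \left(1 + 4 \left(\left(-13\right) 8\right)\right)\right)^{2} = \left(64 + \left(1 + 4 \left(-104\right)\right)\right)^{2} = \left(64 + \left(1 - 416\right)\right)^{2} = \left(64 - 415\right)^{2} = \left(-351\right)^{2} = 123201$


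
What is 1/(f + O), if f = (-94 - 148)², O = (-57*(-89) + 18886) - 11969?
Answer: 1/70554 ≈ 1.4174e-5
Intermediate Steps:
O = 11990 (O = (5073 + 18886) - 11969 = 23959 - 11969 = 11990)
f = 58564 (f = (-242)² = 58564)
1/(f + O) = 1/(58564 + 11990) = 1/70554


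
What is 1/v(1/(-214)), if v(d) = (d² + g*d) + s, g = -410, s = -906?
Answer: -45796/41403435 ≈ -0.0011061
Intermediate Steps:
v(d) = -906 + d² - 410*d (v(d) = (d² - 410*d) - 906 = -906 + d² - 410*d)
1/v(1/(-214)) = 1/(-906 + (1/(-214))² - 410/(-214)) = 1/(-906 + (-1/214)² - 410*(-1/214)) = 1/(-906 + 1/45796 + 205/107) = 1/(-41403435/45796) = -45796/41403435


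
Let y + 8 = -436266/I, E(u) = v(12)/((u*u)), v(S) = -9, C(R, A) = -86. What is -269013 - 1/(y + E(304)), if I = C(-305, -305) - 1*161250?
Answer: -2655281388527339/9870464447 ≈ -2.6901e+5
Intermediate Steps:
E(u) = -9/u**2
I = -161336 (I = -86 - 1*161250 = -86 - 161250 = -161336)
y = -427211/80668 (y = -8 - 436266/(-161336) = -8 - 436266*(-1/161336) = -8 + 218133/80668 = -427211/80668 ≈ -5.2959)
-269013 - 1/(y + E(304)) = -269013 - 1/(-427211/80668 - 9/304**2) = -269013 - 1/(-427211/80668 - 9*1/92416) = -269013 - 1/(-427211/80668 - 9/92416) = -269013 - 1/(-9870464447/1863753472) = -269013 - 1*(-1863753472/9870464447) = -269013 + 1863753472/9870464447 = -2655281388527339/9870464447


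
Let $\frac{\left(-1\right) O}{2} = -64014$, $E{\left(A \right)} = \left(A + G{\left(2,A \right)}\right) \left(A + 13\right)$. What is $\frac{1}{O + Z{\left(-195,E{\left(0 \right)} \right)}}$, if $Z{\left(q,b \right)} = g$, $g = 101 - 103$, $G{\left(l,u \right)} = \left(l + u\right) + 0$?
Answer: $\frac{1}{128026} \approx 7.8109 \cdot 10^{-6}$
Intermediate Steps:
$G{\left(l,u \right)} = l + u$
$E{\left(A \right)} = \left(2 + 2 A\right) \left(13 + A\right)$ ($E{\left(A \right)} = \left(A + \left(2 + A\right)\right) \left(A + 13\right) = \left(2 + 2 A\right) \left(13 + A\right)$)
$g = -2$
$Z{\left(q,b \right)} = -2$
$O = 128028$ ($O = \left(-2\right) \left(-64014\right) = 128028$)
$\frac{1}{O + Z{\left(-195,E{\left(0 \right)} \right)}} = \frac{1}{128028 - 2} = \frac{1}{128026}$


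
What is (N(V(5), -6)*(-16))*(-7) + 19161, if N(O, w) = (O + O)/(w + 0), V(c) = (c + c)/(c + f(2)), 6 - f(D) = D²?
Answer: 57323/3 ≈ 19108.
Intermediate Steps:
f(D) = 6 - D²
V(c) = 2*c/(2 + c) (V(c) = (c + c)/(c + (6 - 1*2²)) = (2*c)/(c + (6 - 1*4)) = (2*c)/(c + (6 - 4)) = (2*c)/(c + 2) = (2*c)/(2 + c) = 2*c/(2 + c))
N(O, w) = 2*O/w (N(O, w) = (2*O)/w = 2*O/w)
(N(V(5), -6)*(-16))*(-7) + 19161 = ((2*(2*5/(2 + 5))/(-6))*(-16))*(-7) + 19161 = ((2*(2*5/7)*(-⅙))*(-16))*(-7) + 19161 = ((2*(2*5*(⅐))*(-⅙))*(-16))*(-7) + 19161 = ((2*(10/7)*(-⅙))*(-16))*(-7) + 19161 = -10/21*(-16)*(-7) + 19161 = (160/21)*(-7) + 19161 = -160/3 + 19161 = 57323/3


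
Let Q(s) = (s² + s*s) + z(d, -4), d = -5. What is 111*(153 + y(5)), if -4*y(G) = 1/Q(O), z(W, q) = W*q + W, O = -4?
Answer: 3192693/188 ≈ 16982.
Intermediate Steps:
z(W, q) = W + W*q
Q(s) = 15 + 2*s² (Q(s) = (s² + s*s) - 5*(1 - 4) = (s² + s²) - 5*(-3) = 2*s² + 15 = 15 + 2*s²)
y(G) = -1/188 (y(G) = -1/(4*(15 + 2*(-4)²)) = -1/(4*(15 + 2*16)) = -1/(4*(15 + 32)) = -¼/47 = -¼*1/47 = -1/188)
111*(153 + y(5)) = 111*(153 - 1/188) = 111*(28763/188) = 3192693/188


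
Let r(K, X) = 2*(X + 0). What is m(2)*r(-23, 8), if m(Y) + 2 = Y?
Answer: 0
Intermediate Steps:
m(Y) = -2 + Y
r(K, X) = 2*X
m(2)*r(-23, 8) = (-2 + 2)*(2*8) = 0*16 = 0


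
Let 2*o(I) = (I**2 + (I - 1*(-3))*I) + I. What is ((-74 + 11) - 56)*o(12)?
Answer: -19992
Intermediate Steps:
o(I) = I/2 + I**2/2 + I*(3 + I)/2 (o(I) = ((I**2 + (I - 1*(-3))*I) + I)/2 = ((I**2 + (I + 3)*I) + I)/2 = ((I**2 + (3 + I)*I) + I)/2 = ((I**2 + I*(3 + I)) + I)/2 = (I + I**2 + I*(3 + I))/2 = I/2 + I**2/2 + I*(3 + I)/2)
((-74 + 11) - 56)*o(12) = ((-74 + 11) - 56)*(12*(2 + 12)) = (-63 - 56)*(12*14) = -119*168 = -19992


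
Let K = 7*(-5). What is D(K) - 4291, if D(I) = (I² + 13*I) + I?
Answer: -3556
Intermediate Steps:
K = -35
D(I) = I² + 14*I
D(K) - 4291 = -35*(14 - 35) - 4291 = -35*(-21) - 4291 = 735 - 4291 = -3556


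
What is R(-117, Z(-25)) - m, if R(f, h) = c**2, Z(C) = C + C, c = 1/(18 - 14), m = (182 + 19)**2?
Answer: -646415/16 ≈ -40401.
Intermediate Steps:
m = 40401 (m = 201**2 = 40401)
c = 1/4 ≈ 0.25000
Z(C) = 2*C
R(f, h) = 1/16 (R(f, h) = (1/4)**2 = 1/16)
R(-117, Z(-25)) - m = 1/16 - 1*40401 = 1/16 - 40401 = -646415/16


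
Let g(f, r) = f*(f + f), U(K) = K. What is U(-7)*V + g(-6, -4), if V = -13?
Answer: 163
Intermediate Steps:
g(f, r) = 2*f² (g(f, r) = f*(2*f) = 2*f²)
U(-7)*V + g(-6, -4) = -7*(-13) + 2*(-6)² = 91 + 2*36 = 91 + 72 = 163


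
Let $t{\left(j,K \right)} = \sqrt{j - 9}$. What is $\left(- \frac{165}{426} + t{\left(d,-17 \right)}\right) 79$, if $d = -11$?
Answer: $- \frac{4345}{142} + 158 i \sqrt{5} \approx -30.599 + 353.3 i$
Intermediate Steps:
$t{\left(j,K \right)} = \sqrt{-9 + j}$
$\left(- \frac{165}{426} + t{\left(d,-17 \right)}\right) 79 = \left(- \frac{165}{426} + \sqrt{-9 - 11}\right) 79 = \left(\left(-165\right) \frac{1}{426} + \sqrt{-20}\right) 79 = \left(- \frac{55}{142} + 2 i \sqrt{5}\right) 79 = - \frac{4345}{142} + 158 i \sqrt{5}$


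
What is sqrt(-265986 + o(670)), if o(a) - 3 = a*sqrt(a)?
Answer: sqrt(-265983 + 670*sqrt(670)) ≈ 498.64*I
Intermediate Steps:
o(a) = 3 + a**(3/2) (o(a) = 3 + a*sqrt(a) = 3 + a**(3/2))
sqrt(-265986 + o(670)) = sqrt(-265986 + (3 + 670**(3/2))) = sqrt(-265986 + (3 + 670*sqrt(670))) = sqrt(-265983 + 670*sqrt(670))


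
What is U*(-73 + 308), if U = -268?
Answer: -62980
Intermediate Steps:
U*(-73 + 308) = -268*(-73 + 308) = -268*235 = -62980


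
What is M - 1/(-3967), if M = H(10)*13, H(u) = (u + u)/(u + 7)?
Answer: 1031437/67439 ≈ 15.294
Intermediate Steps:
H(u) = 2*u/(7 + u) (H(u) = (2*u)/(7 + u) = 2*u/(7 + u))
M = 260/17 (M = (2*10/(7 + 10))*13 = (2*10/17)*13 = (2*10*(1/17))*13 = (20/17)*13 = 260/17 ≈ 15.294)
M - 1/(-3967) = 260/17 - 1/(-3967) = 260/17 - 1*(-1/3967) = 260/17 + 1/3967 = 1031437/67439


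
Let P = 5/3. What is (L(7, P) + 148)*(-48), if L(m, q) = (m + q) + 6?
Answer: -7808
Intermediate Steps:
P = 5/3 (P = 5*(1/3) = 5/3 ≈ 1.6667)
L(m, q) = 6 + m + q
(L(7, P) + 148)*(-48) = ((6 + 7 + 5/3) + 148)*(-48) = (44/3 + 148)*(-48) = (488/3)*(-48) = -7808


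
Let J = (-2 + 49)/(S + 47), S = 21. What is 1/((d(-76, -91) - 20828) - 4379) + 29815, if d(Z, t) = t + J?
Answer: 51288269787/1720217 ≈ 29815.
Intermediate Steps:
J = 47/68 (J = (-2 + 49)/(21 + 47) = 47/68 ≈ 0.69118)
d(Z, t) = 47/68 + t (d(Z, t) = t + 47/68 = 47/68 + t)
1/((d(-76, -91) - 20828) - 4379) + 29815 = 1/(((47/68 - 91) - 20828) - 4379) + 29815 = 1/((-6141/68 - 20828) - 4379) + 29815 = 1/(-1422445/68 - 4379) + 29815 = 1/(-1720217/68) + 29815 = -68/1720217 + 29815 = 51288269787/1720217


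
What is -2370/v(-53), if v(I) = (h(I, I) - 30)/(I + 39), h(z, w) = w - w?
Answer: -1106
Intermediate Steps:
h(z, w) = 0
v(I) = -30/(39 + I) (v(I) = (0 - 30)/(I + 39) = -30/(39 + I))
-2370/v(-53) = -2370/((-30/(39 - 53))) = -2370/((-30/(-14))) = -2370/((-30*(-1/14))) = -2370/15/7 = -2370*7/15 = -1106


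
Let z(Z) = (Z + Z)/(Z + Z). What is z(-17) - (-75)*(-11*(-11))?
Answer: 9076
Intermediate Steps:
z(Z) = 1 (z(Z) = (2*Z)/((2*Z)) = (2*Z)*(1/(2*Z)) = 1)
z(-17) - (-75)*(-11*(-11)) = 1 - (-75)*(-11*(-11)) = 1 - (-75)*121 = 1 - 1*(-9075) = 1 + 9075 = 9076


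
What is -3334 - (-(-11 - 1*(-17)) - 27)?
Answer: -3301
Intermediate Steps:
-3334 - (-(-11 - 1*(-17)) - 27) = -3334 - (-(-11 + 17) - 27) = -3334 - (-1*6 - 27) = -3334 - (-6 - 27) = -3334 - 1*(-33) = -3334 + 33 = -3301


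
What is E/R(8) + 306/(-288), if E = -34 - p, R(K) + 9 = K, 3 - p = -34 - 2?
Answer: 1151/16 ≈ 71.938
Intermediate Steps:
p = 39 (p = 3 - (-34 - 2) = 3 - 1*(-36) = 3 + 36 = 39)
R(K) = -9 + K
E = -73 (E = -34 - 1*39 = -34 - 39 = -73)
E/R(8) + 306/(-288) = -73/(-9 + 8) + 306/(-288) = -73/(-1) + 306*(-1/288) = -73*(-1) - 17/16 = 73 - 17/16 = 1151/16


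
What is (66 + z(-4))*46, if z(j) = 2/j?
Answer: 3013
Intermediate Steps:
(66 + z(-4))*46 = (66 + 2/(-4))*46 = (66 + 2*(-¼))*46 = (66 - ½)*46 = (131/2)*46 = 3013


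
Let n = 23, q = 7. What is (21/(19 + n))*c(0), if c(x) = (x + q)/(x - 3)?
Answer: -7/6 ≈ -1.1667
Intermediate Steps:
c(x) = (7 + x)/(-3 + x) (c(x) = (x + 7)/(x - 3) = (7 + x)/(-3 + x))
(21/(19 + n))*c(0) = (21/(19 + 23))*((7 + 0)/(-3 + 0)) = (21/42)*(7/(-3)) = ((1/42)*21)*(-⅓*7) = (½)*(-7/3) = -7/6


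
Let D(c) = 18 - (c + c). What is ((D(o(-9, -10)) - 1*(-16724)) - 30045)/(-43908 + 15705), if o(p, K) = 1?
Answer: 4435/9401 ≈ 0.47176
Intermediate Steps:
D(c) = 18 - 2*c
((D(o(-9, -10)) - 1*(-16724)) - 30045)/(-43908 + 15705) = (((18 - 2*1) - 1*(-16724)) - 30045)/(-43908 + 15705) = (((18 - 2) + 16724) - 30045)/(-28203) = ((16 + 16724) - 30045)*(-1/28203) = (16740 - 30045)*(-1/28203) = -13305*(-1/28203) = 4435/9401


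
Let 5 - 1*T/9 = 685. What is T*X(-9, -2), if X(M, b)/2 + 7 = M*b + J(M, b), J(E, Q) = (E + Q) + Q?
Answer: 24480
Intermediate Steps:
T = -6120 (T = 45 - 9*685 = 45 - 6165 = -6120)
J(E, Q) = E + 2*Q
X(M, b) = -14 + 2*M + 4*b + 2*M*b (X(M, b) = -14 + 2*(M*b + (M + 2*b)) = -14 + 2*(M + 2*b + M*b) = -14 + (2*M + 4*b + 2*M*b) = -14 + 2*M + 4*b + 2*M*b)
T*X(-9, -2) = -6120*(-14 + 2*(-9) + 4*(-2) + 2*(-9)*(-2)) = -6120*(-14 - 18 - 8 + 36) = -6120*(-4) = 24480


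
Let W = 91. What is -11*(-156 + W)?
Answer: 715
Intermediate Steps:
-11*(-156 + W) = -11*(-156 + 91) = -11*(-65) = 715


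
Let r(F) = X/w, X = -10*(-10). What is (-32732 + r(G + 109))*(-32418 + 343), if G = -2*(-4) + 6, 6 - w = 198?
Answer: 50394989075/48 ≈ 1.0499e+9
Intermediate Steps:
w = -192 (w = 6 - 1*198 = 6 - 198 = -192)
X = 100
G = 14 (G = 8 + 6 = 14)
r(F) = -25/48 (r(F) = 100/(-192) = 100*(-1/192) = -25/48)
(-32732 + r(G + 109))*(-32418 + 343) = (-32732 - 25/48)*(-32418 + 343) = -1571161/48*(-32075) = 50394989075/48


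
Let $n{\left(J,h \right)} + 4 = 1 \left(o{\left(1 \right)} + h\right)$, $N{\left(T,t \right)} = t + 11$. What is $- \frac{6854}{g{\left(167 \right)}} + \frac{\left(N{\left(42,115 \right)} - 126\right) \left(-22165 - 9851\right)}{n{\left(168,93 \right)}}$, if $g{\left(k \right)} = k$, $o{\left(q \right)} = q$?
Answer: $- \frac{6854}{167} \approx -41.042$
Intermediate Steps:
$N{\left(T,t \right)} = 11 + t$
$n{\left(J,h \right)} = -3 + h$ ($n{\left(J,h \right)} = -4 + 1 \left(1 + h\right) = -4 + \left(1 + h\right) = -3 + h$)
$- \frac{6854}{g{\left(167 \right)}} + \frac{\left(N{\left(42,115 \right)} - 126\right) \left(-22165 - 9851\right)}{n{\left(168,93 \right)}} = - \frac{6854}{167} + \frac{\left(\left(11 + 115\right) - 126\right) \left(-22165 - 9851\right)}{-3 + 93} = \left(-6854\right) \frac{1}{167} + \frac{\left(126 - 126\right) \left(-32016\right)}{90} = - \frac{6854}{167} + 0 \left(-32016\right) \frac{1}{90} = - \frac{6854}{167} + 0 \cdot \frac{1}{90} = - \frac{6854}{167} + 0 = - \frac{6854}{167}$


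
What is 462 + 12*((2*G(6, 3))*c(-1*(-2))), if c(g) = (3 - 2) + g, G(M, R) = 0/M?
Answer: 462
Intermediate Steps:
G(M, R) = 0
c(g) = 1 + g
462 + 12*((2*G(6, 3))*c(-1*(-2))) = 462 + 12*((2*0)*(1 - 1*(-2))) = 462 + 12*(0*(1 + 2)) = 462 + 12*(0*3) = 462 + 12*0 = 462 + 0 = 462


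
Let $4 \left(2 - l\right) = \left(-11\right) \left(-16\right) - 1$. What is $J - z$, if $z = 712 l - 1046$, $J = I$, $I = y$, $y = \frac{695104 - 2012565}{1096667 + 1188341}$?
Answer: $\frac{70312948715}{2285008} \approx 30771.0$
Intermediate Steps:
$l = - \frac{167}{4}$ ($l = 2 - \frac{\left(-11\right) \left(-16\right) - 1}{4} = 2 - \frac{176 - 1}{4} = 2 - \frac{175}{4} = - \frac{167}{4} \approx -41.75$)
$y = - \frac{1317461}{2285008} \approx -0.57657$
$I = - \frac{1317461}{2285008} \approx -0.57657$
$J = - \frac{1317461}{2285008} \approx -0.57657$
$z = -30772$ ($z = 712 \left(- \frac{167}{4}\right) - 1046 = -29726 - 1046 = -30772$)
$J - z = - \frac{1317461}{2285008} - -30772 = - \frac{1317461}{2285008} + 30772 = \frac{70312948715}{2285008}$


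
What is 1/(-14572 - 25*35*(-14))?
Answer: -1/2322 ≈ -0.00043066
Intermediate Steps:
1/(-14572 - 25*35*(-14)) = 1/(-14572 - 875*(-14)) = 1/(-14572 - 1*(-12250)) = 1/(-14572 + 12250) = 1/(-2322) = -1/2322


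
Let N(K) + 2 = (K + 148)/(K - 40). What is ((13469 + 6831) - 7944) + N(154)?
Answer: 704329/57 ≈ 12357.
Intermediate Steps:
N(K) = -2 + (148 + K)/(-40 + K) (N(K) = -2 + (K + 148)/(K - 40) = -2 + (148 + K)/(-40 + K))
((13469 + 6831) - 7944) + N(154) = ((13469 + 6831) - 7944) + (228 - 1*154)/(-40 + 154) = (20300 - 7944) + (228 - 154)/114 = 12356 + (1/114)*74 = 12356 + 37/57 = 704329/57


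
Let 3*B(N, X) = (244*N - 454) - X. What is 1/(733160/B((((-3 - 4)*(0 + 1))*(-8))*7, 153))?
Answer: 95041/2199480 ≈ 0.043211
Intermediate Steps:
B(N, X) = -454/3 - X/3 + 244*N/3 (B(N, X) = ((244*N - 454) - X)/3 = ((-454 + 244*N) - X)/3 = (-454 - X + 244*N)/3 = -454/3 - X/3 + 244*N/3)
1/(733160/B((((-3 - 4)*(0 + 1))*(-8))*7, 153)) = 1/(733160/(-454/3 - ⅓*153 + 244*((((-3 - 4)*(0 + 1))*(-8))*7)/3)) = 1/(733160/(-454/3 - 51 + 244*((-7*1*(-8))*7)/3)) = 1/(733160/(-454/3 - 51 + 244*(-7*(-8)*7)/3)) = 1/(733160/(-454/3 - 51 + 244*(56*7)/3)) = 1/(733160/(-454/3 - 51 + (244/3)*392)) = 1/(733160/(-454/3 - 51 + 95648/3)) = 1/(733160/(95041/3)) = 1/(733160*(3/95041)) = 1/(2199480/95041) = 95041/2199480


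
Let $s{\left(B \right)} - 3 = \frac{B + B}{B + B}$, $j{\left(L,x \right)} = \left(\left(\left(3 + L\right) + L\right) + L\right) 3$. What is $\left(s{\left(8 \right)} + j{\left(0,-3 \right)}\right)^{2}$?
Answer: $169$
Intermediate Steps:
$j{\left(L,x \right)} = 9 + 9 L$ ($j{\left(L,x \right)} = \left(\left(3 + 2 L\right) + L\right) 3 = \left(3 + 3 L\right) 3 = 9 + 9 L$)
$s{\left(B \right)} = 4$ ($s{\left(B \right)} = 3 + \frac{B + B}{B + B} = 3 + \frac{2 B}{2 B} = 3 + 2 B \frac{1}{2 B} = 3 + 1 = 4$)
$\left(s{\left(8 \right)} + j{\left(0,-3 \right)}\right)^{2} = \left(4 + \left(9 + 9 \cdot 0\right)\right)^{2} = \left(4 + \left(9 + 0\right)\right)^{2} = \left(4 + 9\right)^{2} = 13^{2} = 169$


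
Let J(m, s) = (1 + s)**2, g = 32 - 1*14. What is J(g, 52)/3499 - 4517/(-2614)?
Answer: 23147709/9146386 ≈ 2.5308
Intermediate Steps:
g = 18 (g = 32 - 14 = 18)
J(g, 52)/3499 - 4517/(-2614) = (1 + 52)**2/3499 - 4517/(-2614) = 53**2*(1/3499) - 4517*(-1/2614) = 2809*(1/3499) + 4517/2614 = 2809/3499 + 4517/2614 = 23147709/9146386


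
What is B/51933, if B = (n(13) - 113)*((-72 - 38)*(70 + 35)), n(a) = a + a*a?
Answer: -37950/2473 ≈ -15.346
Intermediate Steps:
n(a) = a + a²
B = -796950 (B = (13*(1 + 13) - 113)*((-72 - 38)*(70 + 35)) = (13*14 - 113)*(-110*105) = (182 - 113)*(-11550) = 69*(-11550) = -796950)
B/51933 = -796950/51933 = -796950*1/51933 = -37950/2473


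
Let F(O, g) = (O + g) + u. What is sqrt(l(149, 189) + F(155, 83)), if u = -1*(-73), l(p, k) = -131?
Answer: 6*sqrt(5) ≈ 13.416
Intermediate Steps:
u = 73
F(O, g) = 73 + O + g (F(O, g) = (O + g) + 73 = 73 + O + g)
sqrt(l(149, 189) + F(155, 83)) = sqrt(-131 + (73 + 155 + 83)) = sqrt(-131 + 311) = sqrt(180) = 6*sqrt(5)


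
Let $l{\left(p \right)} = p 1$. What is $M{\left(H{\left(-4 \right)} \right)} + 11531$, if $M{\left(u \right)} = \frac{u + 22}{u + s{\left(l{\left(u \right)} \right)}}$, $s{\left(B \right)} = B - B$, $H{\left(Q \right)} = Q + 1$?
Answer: $\frac{34574}{3} \approx 11525.0$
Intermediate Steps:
$H{\left(Q \right)} = 1 + Q$
$l{\left(p \right)} = p$
$s{\left(B \right)} = 0$
$M{\left(u \right)} = \frac{22 + u}{u}$ ($M{\left(u \right)} = \frac{u + 22}{u + 0} = \frac{22 + u}{u}$)
$M{\left(H{\left(-4 \right)} \right)} + 11531 = \frac{22 + \left(1 - 4\right)}{1 - 4} + 11531 = \frac{22 - 3}{-3} + 11531 = \left(- \frac{1}{3}\right) 19 + 11531 = - \frac{19}{3} + 11531 = \frac{34574}{3}$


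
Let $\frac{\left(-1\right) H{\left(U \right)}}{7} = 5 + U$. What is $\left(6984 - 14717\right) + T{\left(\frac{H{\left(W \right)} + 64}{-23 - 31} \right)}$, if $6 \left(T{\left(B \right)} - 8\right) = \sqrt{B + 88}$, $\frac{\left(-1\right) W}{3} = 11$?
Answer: $-7725 + \frac{\sqrt{6738}}{54} \approx -7723.5$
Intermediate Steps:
$W = -33$ ($W = \left(-3\right) 11 = -33$)
$H{\left(U \right)} = -35 - 7 U$ ($H{\left(U \right)} = - 7 \left(5 + U\right) = -35 - 7 U$)
$T{\left(B \right)} = 8 + \frac{\sqrt{88 + B}}{6}$ ($T{\left(B \right)} = 8 + \frac{\sqrt{B + 88}}{6} = 8 + \frac{\sqrt{88 + B}}{6}$)
$\left(6984 - 14717\right) + T{\left(\frac{H{\left(W \right)} + 64}{-23 - 31} \right)} = \left(6984 - 14717\right) + \left(8 + \frac{\sqrt{88 + \frac{\left(-35 - -231\right) + 64}{-23 - 31}}}{6}\right) = -7733 + \left(8 + \frac{\sqrt{88 + \frac{\left(-35 + 231\right) + 64}{-54}}}{6}\right) = -7733 + \left(8 + \frac{\sqrt{88 + \left(196 + 64\right) \left(- \frac{1}{54}\right)}}{6}\right) = -7733 + \left(8 + \frac{\sqrt{88 + 260 \left(- \frac{1}{54}\right)}}{6}\right) = -7733 + \left(8 + \frac{\sqrt{88 - \frac{130}{27}}}{6}\right) = -7733 + \left(8 + \frac{\sqrt{\frac{2246}{27}}}{6}\right) = -7733 + \left(8 + \frac{\frac{1}{9} \sqrt{6738}}{6}\right) = -7733 + \left(8 + \frac{\sqrt{6738}}{54}\right) = -7725 + \frac{\sqrt{6738}}{54}$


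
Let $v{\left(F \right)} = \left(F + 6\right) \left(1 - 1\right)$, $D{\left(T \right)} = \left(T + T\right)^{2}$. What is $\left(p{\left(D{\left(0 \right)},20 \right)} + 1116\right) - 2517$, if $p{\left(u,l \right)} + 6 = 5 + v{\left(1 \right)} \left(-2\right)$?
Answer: $-1402$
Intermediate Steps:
$D{\left(T \right)} = 4 T^{2}$ ($D{\left(T \right)} = \left(2 T\right)^{2} = 4 T^{2}$)
$v{\left(F \right)} = 0$ ($v{\left(F \right)} = \left(6 + F\right) 0 = 0$)
$p{\left(u,l \right)} = -1$ ($p{\left(u,l \right)} = -6 + \left(5 + 0 \left(-2\right)\right) = -6 + \left(5 + 0\right) = -6 + 5 = -1$)
$\left(p{\left(D{\left(0 \right)},20 \right)} + 1116\right) - 2517 = \left(-1 + 1116\right) - 2517 = 1115 - 2517 = -1402$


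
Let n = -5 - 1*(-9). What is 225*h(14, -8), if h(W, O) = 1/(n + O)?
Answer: -225/4 ≈ -56.250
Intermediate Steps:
n = 4 (n = -5 + 9 = 4)
h(W, O) = 1/(4 + O)
225*h(14, -8) = 225/(4 - 8) = 225/(-4) = 225*(-1/4) = -225/4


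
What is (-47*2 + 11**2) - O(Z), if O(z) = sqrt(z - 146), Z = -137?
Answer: 27 - I*sqrt(283) ≈ 27.0 - 16.823*I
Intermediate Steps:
O(z) = sqrt(-146 + z)
(-47*2 + 11**2) - O(Z) = (-47*2 + 11**2) - sqrt(-146 - 137) = (-94 + 121) - sqrt(-283) = 27 - I*sqrt(283)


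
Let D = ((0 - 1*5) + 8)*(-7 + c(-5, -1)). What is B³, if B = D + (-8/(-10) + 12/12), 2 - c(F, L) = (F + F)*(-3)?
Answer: -137388096/125 ≈ -1.0991e+6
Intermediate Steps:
c(F, L) = 2 + 6*F (c(F, L) = 2 - (F + F)*(-3) = 2 - 2*F*(-3) = 2 - (-6)*F = 2 + 6*F)
D = -105 (D = ((0 - 1*5) + 8)*(-7 + (2 + 6*(-5))) = ((0 - 5) + 8)*(-7 + (2 - 30)) = (-5 + 8)*(-7 - 28) = 3*(-35) = -105)
B = -516/5 (B = -105 + (-8/(-10) + 12/12) = -105 + (-8*(-⅒) + 12*(1/12)) = -105 + (⅘ + 1) = -105 + 9/5 = -516/5 ≈ -103.20)
B³ = (-516/5)³ = -137388096/125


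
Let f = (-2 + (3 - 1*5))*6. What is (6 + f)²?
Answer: 324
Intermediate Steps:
f = -24 (f = (-2 + (3 - 5))*6 = (-2 - 2)*6 = -4*6 = -24)
(6 + f)² = (6 - 24)² = (-18)² = 324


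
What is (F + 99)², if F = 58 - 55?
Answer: 10404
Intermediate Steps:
F = 3
(F + 99)² = (3 + 99)² = 102² = 10404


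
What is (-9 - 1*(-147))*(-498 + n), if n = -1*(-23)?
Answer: -65550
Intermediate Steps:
n = 23
(-9 - 1*(-147))*(-498 + n) = (-9 - 1*(-147))*(-498 + 23) = (-9 + 147)*(-475) = 138*(-475) = -65550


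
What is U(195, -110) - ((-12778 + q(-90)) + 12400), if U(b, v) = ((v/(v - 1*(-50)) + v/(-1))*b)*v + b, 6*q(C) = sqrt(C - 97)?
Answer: -2398252 - I*sqrt(187)/6 ≈ -2.3983e+6 - 2.2791*I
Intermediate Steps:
q(C) = sqrt(-97 + C)/6 (q(C) = sqrt(C - 97)/6 = sqrt(-97 + C)/6)
U(b, v) = b + b*v*(-v + v/(50 + v)) (U(b, v) = ((v/(v + 50) + v*(-1))*b)*v + b = ((v/(50 + v) - v)*b)*v + b = ((-v + v/(50 + v))*b)*v + b = (b*(-v + v/(50 + v)))*v + b = b*v*(-v + v/(50 + v)) + b = b + b*v*(-v + v/(50 + v)))
U(195, -110) - ((-12778 + q(-90)) + 12400) = 195*(50 - 110 - 1*(-110)**3 - 49*(-110)**2)/(50 - 110) - ((-12778 + sqrt(-97 - 90)/6) + 12400) = 195*(50 - 110 - 1*(-1331000) - 49*12100)/(-60) - ((-12778 + sqrt(-187)/6) + 12400) = 195*(-1/60)*(50 - 110 + 1331000 - 592900) - ((-12778 + (I*sqrt(187))/6) + 12400) = 195*(-1/60)*738040 - ((-12778 + I*sqrt(187)/6) + 12400) = -2398630 - (-378 + I*sqrt(187)/6) = -2398630 + (378 - I*sqrt(187)/6) = -2398252 - I*sqrt(187)/6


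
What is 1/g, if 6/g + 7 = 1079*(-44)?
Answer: -47483/6 ≈ -7913.8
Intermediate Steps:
g = -6/47483 (g = 6/(-7 + 1079*(-44)) = 6/(-7 - 47476) = 6/(-47483) = 6*(-1/47483) = -6/47483 ≈ -0.00012636)
1/g = 1/(-6/47483) = -47483/6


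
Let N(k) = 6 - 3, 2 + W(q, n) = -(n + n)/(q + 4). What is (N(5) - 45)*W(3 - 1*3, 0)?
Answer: 84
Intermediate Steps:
W(q, n) = -2 - 2*n/(4 + q) (W(q, n) = -2 - (n + n)/(q + 4) = -2 - 2*n/(4 + q))
N(k) = 3
(N(5) - 45)*W(3 - 1*3, 0) = (3 - 45)*(2*(-4 - 1*0 - (3 - 1*3))/(4 + (3 - 1*3))) = -84*(-4 + 0 - (3 - 3))/(4 + (3 - 3)) = -84*(-4 + 0 - 1*0)/(4 + 0) = -84*(-4 + 0 + 0)/4 = -84*(-4)/4 = -42*(-2) = 84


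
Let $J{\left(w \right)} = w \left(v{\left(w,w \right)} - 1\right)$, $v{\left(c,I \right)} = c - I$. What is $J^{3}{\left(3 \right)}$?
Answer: $-27$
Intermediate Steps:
$J{\left(w \right)} = - w$ ($J{\left(w \right)} = w \left(\left(w - w\right) - 1\right) = w \left(0 - 1\right) = w \left(-1\right) = - w$)
$J^{3}{\left(3 \right)} = \left(\left(-1\right) 3\right)^{3} = \left(-3\right)^{3} = -27$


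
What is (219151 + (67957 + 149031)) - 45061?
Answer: 391078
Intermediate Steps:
(219151 + (67957 + 149031)) - 45061 = (219151 + 216988) - 45061 = 436139 - 45061 = 391078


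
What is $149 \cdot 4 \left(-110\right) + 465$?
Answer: $-65095$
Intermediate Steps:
$149 \cdot 4 \left(-110\right) + 465 = 149 \left(-440\right) + 465 = -65560 + 465 = -65095$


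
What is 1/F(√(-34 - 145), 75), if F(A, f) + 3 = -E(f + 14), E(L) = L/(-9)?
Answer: 9/62 ≈ 0.14516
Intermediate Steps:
E(L) = -L/9 (E(L) = L*(-⅑) = -L/9)
F(A, f) = -13/9 + f/9 (F(A, f) = -3 - (-1)*(f + 14)/9 = -3 - (-1)*(14 + f)/9 = -3 - (-14/9 - f/9) = -3 + (14/9 + f/9) = -13/9 + f/9)
1/F(√(-34 - 145), 75) = 1/(-13/9 + (⅑)*75) = 1/(-13/9 + 25/3) = 1/(62/9) = 9/62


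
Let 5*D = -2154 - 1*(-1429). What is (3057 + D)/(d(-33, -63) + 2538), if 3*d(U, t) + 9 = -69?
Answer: 182/157 ≈ 1.1592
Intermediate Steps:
d(U, t) = -26 (d(U, t) = -3 + (1/3)*(-69) = -3 - 23 = -26)
D = -145 (D = (-2154 - 1*(-1429))/5 = (-2154 + 1429)/5 = (1/5)*(-725) = -145)
(3057 + D)/(d(-33, -63) + 2538) = (3057 - 145)/(-26 + 2538) = 2912/2512 = 2912*(1/2512) = 182/157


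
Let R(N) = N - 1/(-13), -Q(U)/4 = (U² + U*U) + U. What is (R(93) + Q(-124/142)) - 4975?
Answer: -320097937/65533 ≈ -4884.5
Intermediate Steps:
Q(U) = -8*U² - 4*U (Q(U) = -4*((U² + U*U) + U) = -4*((U² + U²) + U) = -4*(2*U² + U) = -4*(U + 2*U²) = -8*U² - 4*U)
R(N) = 1/13 + N (R(N) = N - 1*(-1/13) = N + 1/13 = 1/13 + N)
(R(93) + Q(-124/142)) - 4975 = ((1/13 + 93) - 4*(-124/142)*(1 + 2*(-124/142))) - 4975 = (1210/13 - 4*(-124*1/142)*(1 + 2*(-124*1/142))) - 4975 = (1210/13 - 4*(-62/71)*(1 + 2*(-62/71))) - 4975 = (1210/13 - 4*(-62/71)*(1 - 124/71)) - 4975 = (1210/13 - 4*(-62/71)*(-53/71)) - 4975 = (1210/13 - 13144/5041) - 4975 = 5928738/65533 - 4975 = -320097937/65533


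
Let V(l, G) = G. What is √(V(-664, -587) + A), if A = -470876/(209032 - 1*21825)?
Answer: I*√20660423801695/187207 ≈ 24.28*I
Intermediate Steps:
A = -470876/187207 (A = -470876/(209032 - 21825) = -470876/187207 ≈ -2.5153)
√(V(-664, -587) + A) = √(-587 - 470876/187207) = √(-110361385/187207) = I*√20660423801695/187207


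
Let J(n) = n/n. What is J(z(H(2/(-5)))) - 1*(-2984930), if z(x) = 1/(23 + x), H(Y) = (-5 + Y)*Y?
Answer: 2984931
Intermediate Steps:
H(Y) = Y*(-5 + Y)
J(n) = 1
J(z(H(2/(-5)))) - 1*(-2984930) = 1 - 1*(-2984930) = 1 + 2984930 = 2984931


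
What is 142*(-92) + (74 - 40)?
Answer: -13030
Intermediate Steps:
142*(-92) + (74 - 40) = -13064 + 34 = -13030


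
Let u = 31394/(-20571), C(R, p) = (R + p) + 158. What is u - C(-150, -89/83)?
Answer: -14434027/1707393 ≈ -8.4538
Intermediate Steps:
C(R, p) = 158 + R + p
u = -31394/20571 (u = 31394*(-1/20571) = -31394/20571 ≈ -1.5261)
u - C(-150, -89/83) = -31394/20571 - (158 - 150 - 89/83) = -31394/20571 - 1*575/83 = -31394/20571 - 575/83 = -14434027/1707393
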